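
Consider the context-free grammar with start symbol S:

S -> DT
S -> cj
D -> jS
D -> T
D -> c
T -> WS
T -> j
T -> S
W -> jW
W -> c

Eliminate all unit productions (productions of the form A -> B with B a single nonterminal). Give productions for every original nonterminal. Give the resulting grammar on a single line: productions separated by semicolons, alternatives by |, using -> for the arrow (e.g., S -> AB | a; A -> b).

Unit productions: D->T, T->S.
Unit pairs (A ⇒* B via units): (D,S), (D,T), (T,S).
S: inherits non-unit rules of {S} → DT | cj.
D: inherits non-unit rules of {D, S, T} → DT | WS | c | cj | j | jS.
T: inherits non-unit rules of {S, T} → DT | WS | cj | j.
W: inherits non-unit rules of {W} → c | jW.

S -> DT | cj; D -> c | j | DT | WS | cj | jS; T -> j | DT | WS | cj; W -> c | jW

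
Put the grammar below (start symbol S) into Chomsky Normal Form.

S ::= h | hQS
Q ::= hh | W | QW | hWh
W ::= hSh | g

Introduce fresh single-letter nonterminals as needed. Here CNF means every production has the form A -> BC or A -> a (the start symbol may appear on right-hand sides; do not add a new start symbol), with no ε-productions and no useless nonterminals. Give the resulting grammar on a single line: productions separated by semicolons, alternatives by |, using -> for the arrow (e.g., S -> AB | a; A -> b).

S -> h | AD; A -> h; B -> SA; C -> WA; D -> QS; E -> SA; Q -> g | AA | AB | AC | QW; W -> g | AE

No ε-productions.
After unit-elimination: S -> h | hQS; Q -> g | QW | hh | hSh | hWh; W -> g | hSh.
TERM: introduce A -> h and substitute in every rule of length ≥2.
BIN: Q -> ASA becomes Q -> AB, B -> SA; Q -> AWA becomes Q -> AC, C -> WA; S -> AQS becomes S -> AD, D -> QS; W -> ASA becomes W -> AE, E -> SA.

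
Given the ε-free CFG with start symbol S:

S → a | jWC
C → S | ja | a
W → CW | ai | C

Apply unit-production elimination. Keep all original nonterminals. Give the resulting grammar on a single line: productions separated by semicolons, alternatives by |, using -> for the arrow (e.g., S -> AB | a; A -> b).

Unit productions: C->S, W->C.
Unit pairs (A ⇒* B via units): (C,S), (W,C), (W,S).
S: inherits non-unit rules of {S} → a | jWC.
C: inherits non-unit rules of {C, S} → a | jWC | ja.
W: inherits non-unit rules of {C, S, W} → CW | a | ai | jWC | ja.

S -> a | jWC; C -> a | ja | jWC; W -> a | CW | ai | ja | jWC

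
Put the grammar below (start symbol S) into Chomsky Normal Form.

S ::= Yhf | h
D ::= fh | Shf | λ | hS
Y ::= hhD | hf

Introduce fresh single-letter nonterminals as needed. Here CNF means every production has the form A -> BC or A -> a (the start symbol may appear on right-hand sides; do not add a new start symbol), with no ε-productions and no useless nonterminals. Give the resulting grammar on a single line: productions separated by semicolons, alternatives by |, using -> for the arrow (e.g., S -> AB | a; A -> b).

S -> h | YE; A -> h; B -> f; C -> AB; D -> AS | BA | SC; E -> AB; F -> AD; Y -> AA | AB | AF

Nullable: {D}; after ε-elimination: S -> h | Yhf; D -> fh | hS | Shf; Y -> hf | hh | hhD.
No unit productions to eliminate.
TERM: introduce B -> f, A -> h and substitute in every rule of length ≥2.
BIN: D -> SAB becomes D -> SC, C -> AB; S -> YAB becomes S -> YE, E -> AB; Y -> AAD becomes Y -> AF, F -> AD.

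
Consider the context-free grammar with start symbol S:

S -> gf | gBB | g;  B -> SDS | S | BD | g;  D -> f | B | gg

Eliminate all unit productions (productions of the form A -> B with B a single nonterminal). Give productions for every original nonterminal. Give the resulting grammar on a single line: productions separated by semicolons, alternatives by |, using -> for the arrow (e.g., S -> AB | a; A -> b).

S -> g | gf | gBB; B -> g | BD | gf | SDS | gBB; D -> f | g | BD | gf | gg | SDS | gBB

Unit productions: B->S, D->B.
Unit pairs (A ⇒* B via units): (B,S), (D,B), (D,S).
S: inherits non-unit rules of {S} → g | gBB | gf.
B: inherits non-unit rules of {B, S} → BD | SDS | g | gBB | gf.
D: inherits non-unit rules of {B, D, S} → BD | SDS | f | g | gBB | gf | gg.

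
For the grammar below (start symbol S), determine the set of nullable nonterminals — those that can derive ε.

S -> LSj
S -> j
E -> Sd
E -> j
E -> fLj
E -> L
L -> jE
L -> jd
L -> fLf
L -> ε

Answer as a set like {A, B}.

Directly nullable (have an ε-rule): {L}.
E is nullable via E -> L (every symbol on the right is already known nullable).
Not nullable: S — each has a terminal in every rule's right-hand side or depends on a non-nullable symbol.

{E, L}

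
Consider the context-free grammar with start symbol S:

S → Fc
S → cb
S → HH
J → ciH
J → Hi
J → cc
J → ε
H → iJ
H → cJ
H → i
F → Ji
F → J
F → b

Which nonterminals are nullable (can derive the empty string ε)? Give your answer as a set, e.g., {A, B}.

Directly nullable (have an ε-rule): {J}.
F is nullable via F -> J (every symbol on the right is already known nullable).
Not nullable: H, S — each has a terminal in every rule's right-hand side or depends on a non-nullable symbol.

{F, J}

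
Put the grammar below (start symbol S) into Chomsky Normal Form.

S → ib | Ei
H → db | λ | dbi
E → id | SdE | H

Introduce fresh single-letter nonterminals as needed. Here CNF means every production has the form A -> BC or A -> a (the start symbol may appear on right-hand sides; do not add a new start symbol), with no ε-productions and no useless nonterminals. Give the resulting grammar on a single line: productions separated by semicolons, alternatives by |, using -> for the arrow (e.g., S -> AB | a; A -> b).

S -> i | CB | EC; A -> d; B -> b; C -> i; D -> BC; E -> AB | AD | CA | SA | SF; F -> AE

Nullable: {E, H}; after ε-elimination: S -> i | Ei | ib; E -> H | Sd | id | SdE; H -> db | dbi.
After unit-elimination: S -> i | Ei | ib; E -> Sd | db | id | SdE | dbi; H -> db | dbi.
TERM: introduce B -> b, A -> d, C -> i and substitute in every rule of length ≥2.
BIN: E -> ABC becomes E -> AD, D -> BC; E -> SAE becomes E -> SF, F -> AE; H -> ABC becomes H -> AG, G -> BC.
Drop unreachable/unproductive: H.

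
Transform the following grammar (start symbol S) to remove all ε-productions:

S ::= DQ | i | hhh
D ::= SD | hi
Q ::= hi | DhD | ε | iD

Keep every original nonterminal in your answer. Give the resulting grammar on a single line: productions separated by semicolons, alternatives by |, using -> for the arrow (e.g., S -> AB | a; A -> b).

Nullable set: {Q}.
S -> DQ: Q nullable, giving D | DQ.
Drop Q -> ε.
Unchanged (no nullable symbols): S -> hhh; S -> i; D -> SD; D -> hi; Q -> DhD; Q -> hi; Q -> iD.

S -> D | i | DQ | hhh; D -> SD | hi; Q -> hi | iD | DhD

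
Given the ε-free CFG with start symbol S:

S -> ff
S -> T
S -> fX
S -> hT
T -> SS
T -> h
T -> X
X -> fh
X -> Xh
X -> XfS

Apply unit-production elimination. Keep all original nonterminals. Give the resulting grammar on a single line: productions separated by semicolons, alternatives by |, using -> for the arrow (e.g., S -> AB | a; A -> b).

Unit productions: S->T, T->X.
Unit pairs (A ⇒* B via units): (S,T), (S,X), (T,X).
S: inherits non-unit rules of {S, T, X} → SS | XfS | Xh | fX | ff | fh | h | hT.
T: inherits non-unit rules of {T, X} → SS | XfS | Xh | fh | h.
X: inherits non-unit rules of {X} → XfS | Xh | fh.

S -> h | SS | Xh | fX | ff | fh | hT | XfS; T -> h | SS | Xh | fh | XfS; X -> Xh | fh | XfS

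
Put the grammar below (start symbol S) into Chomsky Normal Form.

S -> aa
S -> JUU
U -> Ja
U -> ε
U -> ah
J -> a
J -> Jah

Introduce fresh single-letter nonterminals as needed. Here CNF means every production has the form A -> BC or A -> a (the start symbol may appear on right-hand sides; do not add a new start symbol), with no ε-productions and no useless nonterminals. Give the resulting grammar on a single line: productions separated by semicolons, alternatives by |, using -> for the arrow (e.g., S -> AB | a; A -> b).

Nullable: {U}; after ε-elimination: S -> J | JU | aa | JUU; J -> a | Jah; U -> Ja | ah.
After unit-elimination: S -> a | JU | aa | JUU | Jah; J -> a | Jah; U -> Ja | ah.
TERM: introduce A -> a, B -> h and substitute in every rule of length ≥2.
BIN: J -> JAB becomes J -> JC, C -> AB; S -> JAB becomes S -> JD, D -> AB; S -> JUU becomes S -> JE, E -> UU.

S -> a | AA | JD | JE | JU; A -> a; B -> h; C -> AB; D -> AB; E -> UU; J -> a | JC; U -> AB | JA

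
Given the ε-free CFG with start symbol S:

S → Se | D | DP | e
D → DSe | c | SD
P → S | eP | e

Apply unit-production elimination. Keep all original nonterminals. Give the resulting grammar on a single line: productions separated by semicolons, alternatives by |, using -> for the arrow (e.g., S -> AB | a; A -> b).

S -> c | e | DP | SD | Se | DSe; D -> c | SD | DSe; P -> c | e | DP | SD | Se | eP | DSe

Unit productions: P->S, S->D.
Unit pairs (A ⇒* B via units): (P,D), (P,S), (S,D).
S: inherits non-unit rules of {D, S} → DP | DSe | SD | Se | c | e.
D: inherits non-unit rules of {D} → DSe | SD | c.
P: inherits non-unit rules of {D, P, S} → DP | DSe | SD | Se | c | e | eP.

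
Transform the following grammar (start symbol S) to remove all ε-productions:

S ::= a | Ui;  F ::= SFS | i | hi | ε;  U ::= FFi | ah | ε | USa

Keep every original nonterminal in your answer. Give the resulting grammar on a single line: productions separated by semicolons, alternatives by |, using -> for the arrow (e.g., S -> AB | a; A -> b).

Nullable set: {F, U}.
S -> Ui: U nullable, giving Ui | i.
Drop F -> ε.
F -> SFS: F nullable, giving SFS | SS.
Drop U -> ε.
U -> FFi: F, F nullable, giving FFi | Fi | i.
U -> USa: U nullable, giving Sa | USa.
Unchanged (no nullable symbols): S -> a; F -> hi; F -> i; U -> ah.

S -> a | i | Ui; F -> i | SS | hi | SFS; U -> i | Fi | Sa | ah | FFi | USa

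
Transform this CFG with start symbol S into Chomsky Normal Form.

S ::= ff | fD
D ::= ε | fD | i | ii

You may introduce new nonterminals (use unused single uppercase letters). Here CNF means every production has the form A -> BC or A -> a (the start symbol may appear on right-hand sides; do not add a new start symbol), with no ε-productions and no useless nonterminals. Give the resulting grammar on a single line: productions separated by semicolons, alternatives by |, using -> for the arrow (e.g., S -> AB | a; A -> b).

S -> f | AA | AD; A -> f; B -> i; D -> f | i | AD | BB

Nullable: {D}; after ε-elimination: S -> f | fD | ff; D -> f | i | fD | ii.
No unit productions to eliminate.
TERM: introduce A -> f, B -> i and substitute in every rule of length ≥2.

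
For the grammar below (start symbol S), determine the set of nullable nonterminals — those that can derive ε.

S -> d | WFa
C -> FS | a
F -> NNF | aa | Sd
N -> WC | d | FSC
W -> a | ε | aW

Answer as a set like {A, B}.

Directly nullable (have an ε-rule): {W}.
Not nullable: C, F, N, S — each has a terminal in every rule's right-hand side or depends on a non-nullable symbol.

{W}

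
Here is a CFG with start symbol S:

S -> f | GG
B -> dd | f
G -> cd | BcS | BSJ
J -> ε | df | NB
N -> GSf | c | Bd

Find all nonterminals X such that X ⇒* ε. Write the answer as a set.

Directly nullable (have an ε-rule): {J}.
Not nullable: B, G, N, S — each has a terminal in every rule's right-hand side or depends on a non-nullable symbol.

{J}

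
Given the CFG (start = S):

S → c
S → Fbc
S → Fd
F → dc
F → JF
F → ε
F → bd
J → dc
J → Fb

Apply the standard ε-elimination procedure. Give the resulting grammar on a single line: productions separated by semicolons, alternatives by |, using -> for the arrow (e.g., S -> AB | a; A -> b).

S -> c | d | Fd | bc | Fbc; F -> J | JF | bd | dc; J -> b | Fb | dc

Nullable set: {F}.
S -> Fbc: F nullable, giving Fbc | bc.
S -> Fd: F nullable, giving Fd | d.
Drop F -> ε.
F -> JF: F nullable, giving J | JF.
J -> Fb: F nullable, giving Fb | b.
Unchanged (no nullable symbols): S -> c; F -> bd; F -> dc; J -> dc.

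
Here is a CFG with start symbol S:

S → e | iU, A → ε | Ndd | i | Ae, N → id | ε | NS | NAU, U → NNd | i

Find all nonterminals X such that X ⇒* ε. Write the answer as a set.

{A, N}

Directly nullable (have an ε-rule): {A, N}.
Not nullable: S, U — each has a terminal in every rule's right-hand side or depends on a non-nullable symbol.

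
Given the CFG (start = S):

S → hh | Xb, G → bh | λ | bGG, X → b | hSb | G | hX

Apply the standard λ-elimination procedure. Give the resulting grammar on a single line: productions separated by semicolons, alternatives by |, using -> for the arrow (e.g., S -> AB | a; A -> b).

Nullable set: {G, X}.
S -> Xb: X nullable, giving Xb | b.
Drop G -> λ.
G -> bGG: G, G nullable, giving b | bG | bGG.
X -> G: G nullable, giving G.
X -> hX: X nullable, giving h | hX.
Unchanged (no nullable symbols): S -> hh; G -> bh; X -> b; X -> hSb.

S -> b | Xb | hh; G -> b | bG | bh | bGG; X -> G | b | h | hX | hSb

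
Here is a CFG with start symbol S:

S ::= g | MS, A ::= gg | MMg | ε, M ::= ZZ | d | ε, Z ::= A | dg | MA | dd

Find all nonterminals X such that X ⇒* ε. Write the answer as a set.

Directly nullable (have an ε-rule): {A, M}.
Z is nullable via Z -> A (every symbol on the right is already known nullable).
Not nullable: S — each has a terminal in every rule's right-hand side or depends on a non-nullable symbol.

{A, M, Z}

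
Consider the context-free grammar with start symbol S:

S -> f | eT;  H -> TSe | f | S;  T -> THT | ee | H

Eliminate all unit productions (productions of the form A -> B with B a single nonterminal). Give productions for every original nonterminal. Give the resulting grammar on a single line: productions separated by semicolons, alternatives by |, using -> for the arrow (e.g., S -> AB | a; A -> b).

Unit productions: H->S, T->H.
Unit pairs (A ⇒* B via units): (H,S), (T,H), (T,S).
S: inherits non-unit rules of {S} → eT | f.
H: inherits non-unit rules of {H, S} → TSe | eT | f.
T: inherits non-unit rules of {H, S, T} → THT | TSe | eT | ee | f.

S -> f | eT; H -> f | eT | TSe; T -> f | eT | ee | THT | TSe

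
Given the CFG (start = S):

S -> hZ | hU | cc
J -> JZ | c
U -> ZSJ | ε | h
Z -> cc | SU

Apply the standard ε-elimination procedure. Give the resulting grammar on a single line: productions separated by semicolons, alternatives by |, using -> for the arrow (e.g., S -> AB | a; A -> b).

Nullable set: {U}.
S -> hU: U nullable, giving h | hU.
Drop U -> ε.
Z -> SU: U nullable, giving S | SU.
Unchanged (no nullable symbols): S -> cc; S -> hZ; J -> JZ; J -> c; U -> ZSJ; U -> h; Z -> cc.

S -> h | cc | hU | hZ; J -> c | JZ; U -> h | ZSJ; Z -> S | SU | cc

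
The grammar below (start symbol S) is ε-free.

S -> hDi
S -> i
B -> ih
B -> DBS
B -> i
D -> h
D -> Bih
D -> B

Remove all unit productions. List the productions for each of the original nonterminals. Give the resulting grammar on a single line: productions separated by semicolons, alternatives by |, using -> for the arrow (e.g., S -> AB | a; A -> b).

Unit productions: D->B.
Unit pairs (A ⇒* B via units): (D,B).
S: inherits non-unit rules of {S} → hDi | i.
B: inherits non-unit rules of {B} → DBS | i | ih.
D: inherits non-unit rules of {B, D} → Bih | DBS | h | i | ih.

S -> i | hDi; B -> i | ih | DBS; D -> h | i | ih | Bih | DBS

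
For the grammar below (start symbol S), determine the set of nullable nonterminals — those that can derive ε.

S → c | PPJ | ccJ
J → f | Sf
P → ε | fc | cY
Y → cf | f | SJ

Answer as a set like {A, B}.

Directly nullable (have an ε-rule): {P}.
Not nullable: J, S, Y — each has a terminal in every rule's right-hand side or depends on a non-nullable symbol.

{P}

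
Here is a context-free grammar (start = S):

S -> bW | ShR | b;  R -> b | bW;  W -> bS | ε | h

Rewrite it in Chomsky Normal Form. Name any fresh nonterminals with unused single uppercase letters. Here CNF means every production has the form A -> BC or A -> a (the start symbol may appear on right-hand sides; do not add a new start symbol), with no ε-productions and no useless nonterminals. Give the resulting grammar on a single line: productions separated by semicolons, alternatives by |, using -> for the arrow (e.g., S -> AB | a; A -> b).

Nullable: {W}; after ε-elimination: S -> b | bW | ShR; R -> b | bW; W -> h | bS.
No unit productions to eliminate.
TERM: introduce A -> b, B -> h and substitute in every rule of length ≥2.
BIN: S -> SBR becomes S -> SC, C -> BR.

S -> b | AW | SC; A -> b; B -> h; C -> BR; R -> b | AW; W -> h | AS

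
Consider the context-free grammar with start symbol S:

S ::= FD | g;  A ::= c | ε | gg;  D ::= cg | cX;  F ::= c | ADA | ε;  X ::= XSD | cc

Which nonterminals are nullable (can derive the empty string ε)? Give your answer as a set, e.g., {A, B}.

Directly nullable (have an ε-rule): {A, F}.
Not nullable: D, S, X — each has a terminal in every rule's right-hand side or depends on a non-nullable symbol.

{A, F}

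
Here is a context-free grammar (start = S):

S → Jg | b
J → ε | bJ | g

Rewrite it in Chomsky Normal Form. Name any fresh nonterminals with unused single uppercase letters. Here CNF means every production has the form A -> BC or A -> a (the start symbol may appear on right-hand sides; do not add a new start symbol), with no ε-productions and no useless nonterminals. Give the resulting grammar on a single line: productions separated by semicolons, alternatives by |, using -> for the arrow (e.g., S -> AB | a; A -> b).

Nullable: {J}; after ε-elimination: S -> b | g | Jg; J -> b | g | bJ.
No unit productions to eliminate.
TERM: introduce A -> b, B -> g and substitute in every rule of length ≥2.

S -> b | g | JB; A -> b; B -> g; J -> b | g | AJ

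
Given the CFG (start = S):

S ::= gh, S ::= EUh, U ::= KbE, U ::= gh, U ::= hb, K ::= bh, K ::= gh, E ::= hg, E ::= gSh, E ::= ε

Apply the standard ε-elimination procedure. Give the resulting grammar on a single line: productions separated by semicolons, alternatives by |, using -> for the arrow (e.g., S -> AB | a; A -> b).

Nullable set: {E}.
S -> EUh: E nullable, giving EUh | Uh.
Drop E -> ε.
U -> KbE: E nullable, giving Kb | KbE.
Unchanged (no nullable symbols): S -> gh; E -> gSh; E -> hg; K -> bh; K -> gh; U -> gh; U -> hb.

S -> Uh | gh | EUh; E -> hg | gSh; K -> bh | gh; U -> Kb | gh | hb | KbE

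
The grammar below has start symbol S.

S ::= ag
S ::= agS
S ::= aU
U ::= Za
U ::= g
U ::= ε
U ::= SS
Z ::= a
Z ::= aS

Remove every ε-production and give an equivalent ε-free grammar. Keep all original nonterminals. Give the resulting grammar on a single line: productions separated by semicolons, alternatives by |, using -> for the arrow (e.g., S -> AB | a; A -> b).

S -> a | aU | ag | agS; U -> g | SS | Za; Z -> a | aS

Nullable set: {U}.
S -> aU: U nullable, giving a | aU.
Drop U -> ε.
Unchanged (no nullable symbols): S -> ag; S -> agS; U -> SS; U -> Za; U -> g; Z -> a; Z -> aS.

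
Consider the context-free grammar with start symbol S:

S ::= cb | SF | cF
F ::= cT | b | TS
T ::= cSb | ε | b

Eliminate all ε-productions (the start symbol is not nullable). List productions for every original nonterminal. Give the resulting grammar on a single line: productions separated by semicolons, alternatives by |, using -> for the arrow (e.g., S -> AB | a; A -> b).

S -> SF | cF | cb; F -> S | b | c | TS | cT; T -> b | cSb

Nullable set: {T}.
F -> TS: T nullable, giving S | TS.
F -> cT: T nullable, giving c | cT.
Drop T -> ε.
Unchanged (no nullable symbols): S -> SF; S -> cF; S -> cb; F -> b; T -> b; T -> cSb.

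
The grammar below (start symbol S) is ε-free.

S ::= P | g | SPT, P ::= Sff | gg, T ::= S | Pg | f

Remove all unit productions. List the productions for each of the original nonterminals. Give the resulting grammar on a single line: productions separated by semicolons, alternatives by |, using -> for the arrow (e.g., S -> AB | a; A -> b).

Unit productions: S->P, T->S.
Unit pairs (A ⇒* B via units): (S,P), (T,P), (T,S).
S: inherits non-unit rules of {P, S} → SPT | Sff | g | gg.
P: inherits non-unit rules of {P} → Sff | gg.
T: inherits non-unit rules of {P, S, T} → Pg | SPT | Sff | f | g | gg.

S -> g | gg | SPT | Sff; P -> gg | Sff; T -> f | g | Pg | gg | SPT | Sff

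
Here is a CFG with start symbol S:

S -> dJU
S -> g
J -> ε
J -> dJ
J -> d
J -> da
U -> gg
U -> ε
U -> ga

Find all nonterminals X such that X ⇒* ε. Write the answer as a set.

{J, U}

Directly nullable (have an ε-rule): {J, U}.
Not nullable: S — each has a terminal in every rule's right-hand side or depends on a non-nullable symbol.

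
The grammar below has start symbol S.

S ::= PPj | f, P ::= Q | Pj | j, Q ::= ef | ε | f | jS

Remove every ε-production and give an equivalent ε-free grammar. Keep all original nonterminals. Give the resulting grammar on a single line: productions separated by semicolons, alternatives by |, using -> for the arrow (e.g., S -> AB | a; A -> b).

Nullable set: {P, Q}.
S -> PPj: P, P nullable, giving PPj | Pj | j.
P -> Pj: P nullable, giving Pj | j.
P -> Q: Q nullable, giving Q.
Drop Q -> ε.
Unchanged (no nullable symbols): S -> f; P -> j; Q -> ef; Q -> f; Q -> jS.

S -> f | j | Pj | PPj; P -> Q | j | Pj; Q -> f | ef | jS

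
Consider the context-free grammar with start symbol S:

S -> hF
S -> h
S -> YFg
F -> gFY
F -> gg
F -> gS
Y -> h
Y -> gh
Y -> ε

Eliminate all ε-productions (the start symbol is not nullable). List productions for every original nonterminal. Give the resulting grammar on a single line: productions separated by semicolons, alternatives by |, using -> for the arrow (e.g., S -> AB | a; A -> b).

S -> h | Fg | hF | YFg; F -> gF | gS | gg | gFY; Y -> h | gh

Nullable set: {Y}.
S -> YFg: Y nullable, giving Fg | YFg.
F -> gFY: Y nullable, giving gF | gFY.
Drop Y -> ε.
Unchanged (no nullable symbols): S -> h; S -> hF; F -> gS; F -> gg; Y -> gh; Y -> h.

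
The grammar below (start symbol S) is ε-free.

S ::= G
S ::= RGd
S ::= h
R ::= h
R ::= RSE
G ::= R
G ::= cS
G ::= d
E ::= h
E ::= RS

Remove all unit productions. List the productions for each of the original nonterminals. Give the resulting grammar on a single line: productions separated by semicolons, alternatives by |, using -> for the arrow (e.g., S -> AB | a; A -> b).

S -> d | h | cS | RGd | RSE; E -> h | RS; G -> d | h | cS | RSE; R -> h | RSE

Unit productions: G->R, S->G.
Unit pairs (A ⇒* B via units): (G,R), (S,G), (S,R).
S: inherits non-unit rules of {G, R, S} → RGd | RSE | cS | d | h.
E: inherits non-unit rules of {E} → RS | h.
G: inherits non-unit rules of {G, R} → RSE | cS | d | h.
R: inherits non-unit rules of {R} → RSE | h.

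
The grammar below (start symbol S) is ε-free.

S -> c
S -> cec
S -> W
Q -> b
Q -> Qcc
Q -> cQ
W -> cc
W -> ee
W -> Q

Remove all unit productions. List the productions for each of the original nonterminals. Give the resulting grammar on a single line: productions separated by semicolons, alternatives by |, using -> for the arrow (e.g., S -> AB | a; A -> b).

S -> b | c | cQ | cc | ee | Qcc | cec; Q -> b | cQ | Qcc; W -> b | cQ | cc | ee | Qcc

Unit productions: S->W, W->Q.
Unit pairs (A ⇒* B via units): (S,Q), (S,W), (W,Q).
S: inherits non-unit rules of {Q, S, W} → Qcc | b | c | cQ | cc | cec | ee.
Q: inherits non-unit rules of {Q} → Qcc | b | cQ.
W: inherits non-unit rules of {Q, W} → Qcc | b | cQ | cc | ee.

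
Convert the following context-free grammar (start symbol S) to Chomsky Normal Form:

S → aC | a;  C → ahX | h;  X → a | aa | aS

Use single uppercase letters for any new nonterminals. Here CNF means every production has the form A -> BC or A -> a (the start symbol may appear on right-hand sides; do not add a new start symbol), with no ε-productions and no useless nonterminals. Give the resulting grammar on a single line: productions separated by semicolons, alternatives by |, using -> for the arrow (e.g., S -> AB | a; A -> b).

S -> a | AC; A -> a; B -> h; C -> h | AD; D -> BX; X -> a | AA | AS

No ε-productions.
No unit productions to eliminate.
TERM: introduce A -> a, B -> h and substitute in every rule of length ≥2.
BIN: C -> ABX becomes C -> AD, D -> BX.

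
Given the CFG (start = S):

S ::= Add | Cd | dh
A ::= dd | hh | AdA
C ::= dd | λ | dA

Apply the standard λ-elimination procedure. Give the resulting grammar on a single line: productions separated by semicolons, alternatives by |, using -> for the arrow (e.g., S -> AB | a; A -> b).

S -> d | Cd | dh | Add; A -> dd | hh | AdA; C -> dA | dd

Nullable set: {C}.
S -> Cd: C nullable, giving Cd | d.
Drop C -> λ.
Unchanged (no nullable symbols): S -> Add; S -> dh; A -> AdA; A -> dd; A -> hh; C -> dA; C -> dd.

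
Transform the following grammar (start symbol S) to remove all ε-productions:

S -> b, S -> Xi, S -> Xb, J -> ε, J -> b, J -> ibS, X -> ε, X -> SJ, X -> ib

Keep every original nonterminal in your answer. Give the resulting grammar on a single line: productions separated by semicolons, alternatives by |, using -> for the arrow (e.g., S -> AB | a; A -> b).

Nullable set: {J, X}.
S -> Xb: X nullable, giving Xb | b.
S -> Xi: X nullable, giving Xi | i.
Drop J -> ε.
Drop X -> ε.
X -> SJ: J nullable, giving S | SJ.
Unchanged (no nullable symbols): S -> b; J -> b; J -> ibS; X -> ib.

S -> b | i | Xb | Xi; J -> b | ibS; X -> S | SJ | ib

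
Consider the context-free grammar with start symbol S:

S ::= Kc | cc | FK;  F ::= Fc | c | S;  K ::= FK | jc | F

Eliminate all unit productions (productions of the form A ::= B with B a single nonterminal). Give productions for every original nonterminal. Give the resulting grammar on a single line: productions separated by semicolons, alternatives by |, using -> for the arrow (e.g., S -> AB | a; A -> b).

Unit productions: F->S, K->F.
Unit pairs (A ⇒* B via units): (F,S), (K,F), (K,S).
S: inherits non-unit rules of {S} → FK | Kc | cc.
F: inherits non-unit rules of {F, S} → FK | Fc | Kc | c | cc.
K: inherits non-unit rules of {F, K, S} → FK | Fc | Kc | c | cc | jc.

S -> FK | Kc | cc; F -> c | FK | Fc | Kc | cc; K -> c | FK | Fc | Kc | cc | jc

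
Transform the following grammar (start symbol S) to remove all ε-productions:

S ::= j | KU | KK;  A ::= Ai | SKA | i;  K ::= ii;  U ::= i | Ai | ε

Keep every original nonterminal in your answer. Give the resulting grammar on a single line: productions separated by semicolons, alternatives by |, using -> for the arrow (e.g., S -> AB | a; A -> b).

S -> K | j | KK | KU; A -> i | Ai | SKA; K -> ii; U -> i | Ai

Nullable set: {U}.
S -> KU: U nullable, giving K | KU.
Drop U -> ε.
Unchanged (no nullable symbols): S -> KK; S -> j; A -> Ai; A -> SKA; A -> i; K -> ii; U -> Ai; U -> i.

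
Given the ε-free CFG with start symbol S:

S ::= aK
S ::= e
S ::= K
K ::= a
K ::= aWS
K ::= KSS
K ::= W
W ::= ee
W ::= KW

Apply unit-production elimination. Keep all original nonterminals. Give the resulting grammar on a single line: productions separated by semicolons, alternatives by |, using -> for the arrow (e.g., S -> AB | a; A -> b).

Unit productions: K->W, S->K.
Unit pairs (A ⇒* B via units): (K,W), (S,K), (S,W).
S: inherits non-unit rules of {K, S, W} → KSS | KW | a | aK | aWS | e | ee.
K: inherits non-unit rules of {K, W} → KSS | KW | a | aWS | ee.
W: inherits non-unit rules of {W} → KW | ee.

S -> a | e | KW | aK | ee | KSS | aWS; K -> a | KW | ee | KSS | aWS; W -> KW | ee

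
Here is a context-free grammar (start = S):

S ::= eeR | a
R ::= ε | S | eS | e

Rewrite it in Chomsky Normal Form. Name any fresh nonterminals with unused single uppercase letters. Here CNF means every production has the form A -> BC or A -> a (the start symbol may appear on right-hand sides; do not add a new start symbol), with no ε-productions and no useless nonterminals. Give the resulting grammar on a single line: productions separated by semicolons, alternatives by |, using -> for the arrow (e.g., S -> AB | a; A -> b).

S -> a | AA | AC; A -> e; B -> AR; C -> AR; R -> a | e | AA | AB | AS

Nullable: {R}; after ε-elimination: S -> a | ee | eeR; R -> S | e | eS.
After unit-elimination: S -> a | ee | eeR; R -> a | e | eS | ee | eeR.
TERM: introduce A -> e and substitute in every rule of length ≥2.
BIN: R -> AAR becomes R -> AB, B -> AR; S -> AAR becomes S -> AC, C -> AR.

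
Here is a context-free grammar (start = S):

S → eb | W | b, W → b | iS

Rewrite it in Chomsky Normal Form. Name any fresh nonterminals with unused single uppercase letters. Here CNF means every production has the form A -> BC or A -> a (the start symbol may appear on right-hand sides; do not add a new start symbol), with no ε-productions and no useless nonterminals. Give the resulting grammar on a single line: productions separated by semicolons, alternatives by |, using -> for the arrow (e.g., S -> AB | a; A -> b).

S -> b | AB | CS; A -> e; B -> b; C -> i

No ε-productions.
After unit-elimination: S -> b | eb | iS; W -> b | iS.
TERM: introduce B -> b, A -> e, C -> i and substitute in every rule of length ≥2.
Drop unreachable/unproductive: W.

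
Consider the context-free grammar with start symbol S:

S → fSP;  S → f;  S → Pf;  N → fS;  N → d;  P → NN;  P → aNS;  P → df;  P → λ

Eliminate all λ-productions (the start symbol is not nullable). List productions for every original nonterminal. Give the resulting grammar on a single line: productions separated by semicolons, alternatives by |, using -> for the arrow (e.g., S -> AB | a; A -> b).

S -> f | Pf | fS | fSP; N -> d | fS; P -> NN | df | aNS

Nullable set: {P}.
S -> Pf: P nullable, giving Pf | f.
S -> fSP: P nullable, giving fS | fSP.
Drop P -> λ.
Unchanged (no nullable symbols): S -> f; N -> d; N -> fS; P -> NN; P -> aNS; P -> df.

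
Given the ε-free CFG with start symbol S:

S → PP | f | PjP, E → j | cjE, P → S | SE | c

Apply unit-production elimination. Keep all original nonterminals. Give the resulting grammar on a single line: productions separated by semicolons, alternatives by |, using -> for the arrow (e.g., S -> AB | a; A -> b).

Unit productions: P->S.
Unit pairs (A ⇒* B via units): (P,S).
S: inherits non-unit rules of {S} → PP | PjP | f.
E: inherits non-unit rules of {E} → cjE | j.
P: inherits non-unit rules of {P, S} → PP | PjP | SE | c | f.

S -> f | PP | PjP; E -> j | cjE; P -> c | f | PP | SE | PjP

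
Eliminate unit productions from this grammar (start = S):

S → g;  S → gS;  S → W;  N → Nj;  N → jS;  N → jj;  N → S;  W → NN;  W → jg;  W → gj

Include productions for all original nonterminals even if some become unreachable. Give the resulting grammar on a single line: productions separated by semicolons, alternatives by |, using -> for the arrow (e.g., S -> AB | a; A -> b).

Unit productions: N->S, S->W.
Unit pairs (A ⇒* B via units): (N,S), (N,W), (S,W).
S: inherits non-unit rules of {S, W} → NN | g | gS | gj | jg.
N: inherits non-unit rules of {N, S, W} → NN | Nj | g | gS | gj | jS | jg | jj.
W: inherits non-unit rules of {W} → NN | gj | jg.

S -> g | NN | gS | gj | jg; N -> g | NN | Nj | gS | gj | jS | jg | jj; W -> NN | gj | jg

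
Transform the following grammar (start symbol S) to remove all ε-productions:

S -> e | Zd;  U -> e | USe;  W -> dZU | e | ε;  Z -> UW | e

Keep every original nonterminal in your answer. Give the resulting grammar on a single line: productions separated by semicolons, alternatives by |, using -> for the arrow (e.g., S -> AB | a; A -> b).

S -> e | Zd; U -> e | USe; W -> e | dZU; Z -> U | e | UW

Nullable set: {W}.
Drop W -> ε.
Z -> UW: W nullable, giving U | UW.
Unchanged (no nullable symbols): S -> Zd; S -> e; U -> USe; U -> e; W -> dZU; W -> e; Z -> e.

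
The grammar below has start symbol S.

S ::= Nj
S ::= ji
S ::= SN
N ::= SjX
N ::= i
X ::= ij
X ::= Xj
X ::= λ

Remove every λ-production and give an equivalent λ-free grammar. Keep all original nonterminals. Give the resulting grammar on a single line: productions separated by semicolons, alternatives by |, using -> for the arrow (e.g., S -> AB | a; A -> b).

Nullable set: {X}.
N -> SjX: X nullable, giving Sj | SjX.
Drop X -> λ.
X -> Xj: X nullable, giving Xj | j.
Unchanged (no nullable symbols): S -> Nj; S -> SN; S -> ji; N -> i; X -> ij.

S -> Nj | SN | ji; N -> i | Sj | SjX; X -> j | Xj | ij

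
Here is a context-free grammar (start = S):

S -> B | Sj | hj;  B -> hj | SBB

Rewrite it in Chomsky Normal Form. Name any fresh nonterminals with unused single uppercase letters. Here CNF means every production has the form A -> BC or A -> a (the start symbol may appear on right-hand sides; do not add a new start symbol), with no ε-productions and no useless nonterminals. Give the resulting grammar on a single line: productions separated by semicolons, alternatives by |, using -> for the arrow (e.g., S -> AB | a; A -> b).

No ε-productions.
After unit-elimination: S -> Sj | hj | SBB; B -> hj | SBB.
TERM: introduce A -> h, C -> j and substitute in every rule of length ≥2.
BIN: B -> SBB becomes B -> SD, D -> BB; S -> SBB becomes S -> SE, E -> BB.

S -> AC | SC | SE; A -> h; B -> AC | SD; C -> j; D -> BB; E -> BB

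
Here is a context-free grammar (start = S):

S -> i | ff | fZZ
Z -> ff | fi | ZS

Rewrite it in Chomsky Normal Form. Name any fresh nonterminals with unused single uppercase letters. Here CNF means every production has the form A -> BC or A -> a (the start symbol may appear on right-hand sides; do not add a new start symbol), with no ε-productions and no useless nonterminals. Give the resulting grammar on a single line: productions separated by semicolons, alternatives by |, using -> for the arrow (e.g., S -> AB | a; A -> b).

No ε-productions.
No unit productions to eliminate.
TERM: introduce A -> f, B -> i and substitute in every rule of length ≥2.
BIN: S -> AZZ becomes S -> AC, C -> ZZ.

S -> i | AA | AC; A -> f; B -> i; C -> ZZ; Z -> AA | AB | ZS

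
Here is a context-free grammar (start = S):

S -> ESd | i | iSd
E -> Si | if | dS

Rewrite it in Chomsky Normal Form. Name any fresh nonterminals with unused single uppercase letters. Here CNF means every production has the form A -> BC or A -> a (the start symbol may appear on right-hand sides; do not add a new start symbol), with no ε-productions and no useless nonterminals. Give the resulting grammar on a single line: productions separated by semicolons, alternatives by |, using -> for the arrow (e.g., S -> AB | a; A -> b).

S -> i | AD | EF; A -> i; B -> d; C -> f; D -> SB; E -> AC | BS | SA; F -> SB

No ε-productions.
No unit productions to eliminate.
TERM: introduce B -> d, C -> f, A -> i and substitute in every rule of length ≥2.
BIN: S -> ASB becomes S -> AD, D -> SB; S -> ESB becomes S -> EF, F -> SB.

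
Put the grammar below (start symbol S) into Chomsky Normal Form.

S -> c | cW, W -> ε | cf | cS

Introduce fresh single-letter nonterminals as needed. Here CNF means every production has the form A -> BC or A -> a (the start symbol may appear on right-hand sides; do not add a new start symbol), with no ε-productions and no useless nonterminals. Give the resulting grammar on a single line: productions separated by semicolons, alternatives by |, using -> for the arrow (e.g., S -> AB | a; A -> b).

Nullable: {W}; after ε-elimination: S -> c | cW; W -> cS | cf.
No unit productions to eliminate.
TERM: introduce A -> c, B -> f and substitute in every rule of length ≥2.

S -> c | AW; A -> c; B -> f; W -> AB | AS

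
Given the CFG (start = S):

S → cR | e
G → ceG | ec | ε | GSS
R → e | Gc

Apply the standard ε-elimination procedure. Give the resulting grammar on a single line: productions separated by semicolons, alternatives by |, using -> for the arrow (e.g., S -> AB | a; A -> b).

Nullable set: {G}.
Drop G -> ε.
G -> GSS: G nullable, giving GSS | SS.
G -> ceG: G nullable, giving ce | ceG.
R -> Gc: G nullable, giving Gc | c.
Unchanged (no nullable symbols): S -> cR; S -> e; G -> ec; R -> e.

S -> e | cR; G -> SS | ce | ec | GSS | ceG; R -> c | e | Gc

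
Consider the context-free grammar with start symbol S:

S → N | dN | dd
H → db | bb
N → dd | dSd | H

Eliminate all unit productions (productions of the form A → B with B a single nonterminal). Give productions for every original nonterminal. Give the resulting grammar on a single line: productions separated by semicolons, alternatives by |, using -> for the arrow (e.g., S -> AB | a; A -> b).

Unit productions: N->H, S->N.
Unit pairs (A ⇒* B via units): (N,H), (S,H), (S,N).
S: inherits non-unit rules of {H, N, S} → bb | dN | dSd | db | dd.
H: inherits non-unit rules of {H} → bb | db.
N: inherits non-unit rules of {H, N} → bb | dSd | db | dd.

S -> bb | dN | db | dd | dSd; H -> bb | db; N -> bb | db | dd | dSd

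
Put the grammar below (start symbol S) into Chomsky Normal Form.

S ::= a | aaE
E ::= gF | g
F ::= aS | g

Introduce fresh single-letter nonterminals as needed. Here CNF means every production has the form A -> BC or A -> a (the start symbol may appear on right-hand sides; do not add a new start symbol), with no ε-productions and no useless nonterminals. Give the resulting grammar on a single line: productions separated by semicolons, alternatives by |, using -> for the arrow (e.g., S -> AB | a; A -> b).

No ε-productions.
No unit productions to eliminate.
TERM: introduce B -> a, A -> g and substitute in every rule of length ≥2.
BIN: S -> BBE becomes S -> BC, C -> BE.

S -> a | BC; A -> g; B -> a; C -> BE; E -> g | AF; F -> g | BS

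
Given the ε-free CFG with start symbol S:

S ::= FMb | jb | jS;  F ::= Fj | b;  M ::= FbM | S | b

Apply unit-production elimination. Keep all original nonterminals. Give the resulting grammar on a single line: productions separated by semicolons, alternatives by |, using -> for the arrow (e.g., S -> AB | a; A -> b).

S -> jS | jb | FMb; F -> b | Fj; M -> b | jS | jb | FMb | FbM

Unit productions: M->S.
Unit pairs (A ⇒* B via units): (M,S).
S: inherits non-unit rules of {S} → FMb | jS | jb.
F: inherits non-unit rules of {F} → Fj | b.
M: inherits non-unit rules of {M, S} → FMb | FbM | b | jS | jb.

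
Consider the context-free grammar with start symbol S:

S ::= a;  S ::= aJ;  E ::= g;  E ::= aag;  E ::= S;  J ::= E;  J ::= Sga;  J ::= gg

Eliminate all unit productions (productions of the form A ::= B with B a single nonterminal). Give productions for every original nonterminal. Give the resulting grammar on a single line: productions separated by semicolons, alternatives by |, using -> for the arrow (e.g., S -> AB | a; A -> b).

S -> a | aJ; E -> a | g | aJ | aag; J -> a | g | aJ | gg | Sga | aag

Unit productions: E->S, J->E.
Unit pairs (A ⇒* B via units): (E,S), (J,E), (J,S).
S: inherits non-unit rules of {S} → a | aJ.
E: inherits non-unit rules of {E, S} → a | aJ | aag | g.
J: inherits non-unit rules of {E, J, S} → Sga | a | aJ | aag | g | gg.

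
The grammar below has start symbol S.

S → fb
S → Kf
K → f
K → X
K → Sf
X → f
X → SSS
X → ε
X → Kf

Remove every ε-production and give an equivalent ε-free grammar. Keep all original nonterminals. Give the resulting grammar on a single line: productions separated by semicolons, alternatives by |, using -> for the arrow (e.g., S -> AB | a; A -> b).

Nullable set: {K, X}.
S -> Kf: K nullable, giving Kf | f.
K -> X: X nullable, giving X.
Drop X -> ε.
X -> Kf: K nullable, giving Kf | f.
Unchanged (no nullable symbols): S -> fb; K -> Sf; K -> f; X -> SSS; X -> f.

S -> f | Kf | fb; K -> X | f | Sf; X -> f | Kf | SSS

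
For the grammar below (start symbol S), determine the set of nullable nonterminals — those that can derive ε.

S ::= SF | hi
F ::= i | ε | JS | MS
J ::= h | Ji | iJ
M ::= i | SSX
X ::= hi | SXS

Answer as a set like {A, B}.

Directly nullable (have an ε-rule): {F}.
Not nullable: J, M, S, X — each has a terminal in every rule's right-hand side or depends on a non-nullable symbol.

{F}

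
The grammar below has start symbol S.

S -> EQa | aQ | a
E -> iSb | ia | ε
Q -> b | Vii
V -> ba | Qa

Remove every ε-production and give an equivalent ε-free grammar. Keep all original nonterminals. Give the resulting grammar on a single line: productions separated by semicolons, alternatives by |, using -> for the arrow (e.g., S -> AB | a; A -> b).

S -> a | Qa | aQ | EQa; E -> ia | iSb; Q -> b | Vii; V -> Qa | ba

Nullable set: {E}.
S -> EQa: E nullable, giving EQa | Qa.
Drop E -> ε.
Unchanged (no nullable symbols): S -> a; S -> aQ; E -> iSb; E -> ia; Q -> Vii; Q -> b; V -> Qa; V -> ba.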